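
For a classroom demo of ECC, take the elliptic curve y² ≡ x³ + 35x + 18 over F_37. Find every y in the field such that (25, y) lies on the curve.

4, 33

x³ + 35x + 18 = 16518 ≡ 16 (mod 37).
Square roots of 16 mod 37: 4 and 33 (since 4² = 16 ≡ 16).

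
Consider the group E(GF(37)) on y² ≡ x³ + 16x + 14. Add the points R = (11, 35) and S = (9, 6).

(33, 16)

(11, 35) + (9, 6). λ = (6 - 35)/(9 - 11) ≡ 8/35 mod 37. 35⁻¹ ≡ 18 (mod 37), so λ ≡ 33.
  x = λ² - 11 - 9 = 1089 - 20 ≡ 33; y = λ·(11 - 33) - 35 ≡ 16. → (33, 16)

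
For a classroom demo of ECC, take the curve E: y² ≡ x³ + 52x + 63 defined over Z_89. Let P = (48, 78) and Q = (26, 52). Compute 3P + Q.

(53, 60)

First 3P:
Repeated addition: build up to 3P.
2P: tangent at (48, 78): λ = (3·48² + 52)/(2·78) ≡ 22/67. 67⁻¹ ≡ 4 (mod 89), so λ ≡ 22·4 ≡ 88.
  x = λ² - 48 - 48 = 7744 - 96 ≡ 83; y = λ·(48 - 83) - 78 ≡ 46. → (83, 46)
3P: (83, 46) + (48, 78). λ = (78 - 46)/(48 - 83) ≡ 32/54 mod 89. 54⁻¹ ≡ 61 (mod 89), so λ ≡ 83.
  x = λ² - 83 - 48 = 6889 - 131 ≡ 83; y = λ·(83 - 83) - 46 ≡ 43. → (83, 43)
3P = (83, 43).
Finally 3P + Q:
(83, 43) + (26, 52). λ = (52 - 43)/(26 - 83) ≡ 9/32 mod 89. 32⁻¹ ≡ 64 (mod 89), so λ ≡ 42.
  x = λ² - 83 - 26 = 1764 - 109 ≡ 53; y = λ·(83 - 53) - 43 ≡ 60. → (53, 60)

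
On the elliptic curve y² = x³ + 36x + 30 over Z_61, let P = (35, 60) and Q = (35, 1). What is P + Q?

The two points share x = 35 and their y-coordinates satisfy 60 + 1 ≡ 0 (mod 61), so they are inverses. Their sum is O.

O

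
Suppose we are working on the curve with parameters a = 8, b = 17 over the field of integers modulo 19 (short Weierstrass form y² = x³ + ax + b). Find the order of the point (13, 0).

2P: (13, 0) + (13, 0): same x and y₁ ≡ -y₂, so the sum is ∞.
2P = ∞, so the order is 2.

2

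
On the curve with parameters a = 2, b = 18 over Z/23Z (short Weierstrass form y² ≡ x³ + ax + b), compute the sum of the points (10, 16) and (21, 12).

(10, 7)

(10, 16) + (21, 12). λ = (12 - 16)/(21 - 10) ≡ 19/11 mod 23. 11⁻¹ ≡ 21 (mod 23), so λ ≡ 8.
  x = λ² - 10 - 21 = 64 - 31 ≡ 10; y = λ·(10 - 10) - 16 ≡ 7. → (10, 7)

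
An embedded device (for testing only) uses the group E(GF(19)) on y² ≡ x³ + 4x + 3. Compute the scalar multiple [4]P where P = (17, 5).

O

Double-and-add on 4 = (100)₂. Start with P = (17, 5) for the leading 1-bit.
double: tangent at (17, 5): λ = (3·17² + 4)/(2·5) ≡ 16/10. 10⁻¹ ≡ 2 (mod 19) since 10·2 = 20 ≡ 1, so λ ≡ 16·2 ≡ 13.
  x = λ² - 17 - 17 = 169 - 34 ≡ 2; y = λ·(17 - 2) - 5 ≡ 0. → (2, 0)
double: (2, 0) + (2, 0): same x and y₁ ≡ -y₂, so the sum is 𝒪.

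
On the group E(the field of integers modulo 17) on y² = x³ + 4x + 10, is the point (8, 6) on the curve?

no

y² = 6² ≡ 2; x³ + 4x + 10 = 554 ≡ 10 (mod 17). 2 ≠ 10.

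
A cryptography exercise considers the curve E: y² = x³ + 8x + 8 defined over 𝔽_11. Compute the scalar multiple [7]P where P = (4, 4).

Double-and-add on 7 = (111)₂. Start with P = (4, 4) for the leading 1-bit.
double: tangent at (4, 4): λ = (3·4² + 8)/(2·4) ≡ 1/8. 8⁻¹ ≡ 7 (mod 11) since 8·7 = 56 ≡ 1, so λ ≡ 1·7 ≡ 7.
  x = λ² - 4 - 4 = 49 - 8 ≡ 8; y = λ·(4 - 8) - 4 ≡ 1. → (8, 1)
add P: (8, 1) + (4, 4). λ = (4 - 1)/(4 - 8) ≡ 3/7 mod 11. 7⁻¹ ≡ 8 (mod 11), so λ ≡ 2.
  x = λ² - 8 - 4 = 4 - 12 ≡ 3; y = λ·(8 - 3) - 1 ≡ 9. → (3, 9)
double: tangent at (3, 9): λ = (3·3² + 8)/(2·9) ≡ 2/7. 7⁻¹ ≡ 8 (mod 11), so λ ≡ 2·8 ≡ 5.
  x = λ² - 3 - 3 = 25 - 6 ≡ 8; y = λ·(3 - 8) - 9 ≡ 10. → (8, 10)
add P: (8, 10) + (4, 4). λ = (4 - 10)/(4 - 8) ≡ 5/7 mod 11. 7⁻¹ ≡ 8 (mod 11), so λ ≡ 7.
  x = λ² - 8 - 4 = 49 - 12 ≡ 4; y = λ·(8 - 4) - 10 ≡ 7. → (4, 7)

(4, 7)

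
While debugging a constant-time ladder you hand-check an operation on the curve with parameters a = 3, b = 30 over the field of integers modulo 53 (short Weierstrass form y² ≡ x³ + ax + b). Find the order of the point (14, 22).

7

2P: tangent at (14, 22): λ = (3·14² + 3)/(2·22) ≡ 8/44. 44⁻¹ ≡ 47 (mod 53), so λ ≡ 8·47 ≡ 5.
  x = λ² - 14 - 14 = 25 - 28 ≡ 50; y = λ·(14 - 50) - 22 ≡ 10. → (50, 10)
3P: (50, 10) + (14, 22). λ = (22 - 10)/(14 - 50) ≡ 12/17 mod 53. 17⁻¹ ≡ 25 (mod 53), so λ ≡ 35.
  x = λ² - 50 - 14 = 1225 - 64 ≡ 48; y = λ·(50 - 48) - 10 ≡ 7. → (48, 7)
4P: (48, 7) + (14, 22). λ = (22 - 7)/(14 - 48) ≡ 15/19 mod 53. 19⁻¹ ≡ 14 (mod 53) since 19·14 = 266 ≡ 1, so λ ≡ 51.
  x = λ² - 48 - 14 = 2601 - 62 ≡ 48; y = λ·(48 - 48) - 7 ≡ 46. → (48, 46)
5P: (48, 46) + (14, 22). λ = (22 - 46)/(14 - 48) ≡ 29/19 mod 53. 19⁻¹ ≡ 14 (mod 53), so λ ≡ 35.
  x = λ² - 48 - 14 = 1225 - 62 ≡ 50; y = λ·(48 - 50) - 46 ≡ 43. → (50, 43)
6P: (50, 43) + (14, 22). λ = (22 - 43)/(14 - 50) ≡ 32/17 mod 53. 17⁻¹ ≡ 25 (mod 53), so λ ≡ 5.
  x = λ² - 50 - 14 = 25 - 64 ≡ 14; y = λ·(50 - 14) - 43 ≡ 31. → (14, 31)
7P: (14, 31) + (14, 22): same x and y₁ ≡ -y₂, so the sum is ∞.
7P = ∞, so the order is 7.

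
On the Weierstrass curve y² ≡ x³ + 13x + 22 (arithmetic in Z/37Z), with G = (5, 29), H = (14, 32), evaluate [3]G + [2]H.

First 3G:
Repeated addition: build up to 3G.
2G: tangent at (5, 29): λ = (3·5² + 13)/(2·29) ≡ 14/21. 21⁻¹ ≡ 30 (mod 37) since 21·30 = 630 ≡ 1, so λ ≡ 14·30 ≡ 13.
  x = λ² - 5 - 5 = 169 - 10 ≡ 11; y = λ·(5 - 11) - 29 ≡ 4. → (11, 4)
3G: (11, 4) + (5, 29). λ = (29 - 4)/(5 - 11) ≡ 25/31 mod 37. 31⁻¹ ≡ 6 (mod 37) since 31·6 = 186 ≡ 1, so λ ≡ 2.
  x = λ² - 11 - 5 = 4 - 16 ≡ 25; y = λ·(11 - 25) - 4 ≡ 5. → (25, 5)
3G = (25, 5).
Next 2H:
Repeated addition: build up to 2H.
2H: tangent at (14, 32): λ = (3·14² + 13)/(2·32) ≡ 9/27. 27⁻¹ ≡ 11 (mod 37), so λ ≡ 9·11 ≡ 25.
  x = λ² - 14 - 14 = 625 - 28 ≡ 5; y = λ·(14 - 5) - 32 ≡ 8. → (5, 8)
2H = (5, 8).
Finally 3G + 2H:
(25, 5) + (5, 8). λ = (8 - 5)/(5 - 25) ≡ 3/17 mod 37. 17⁻¹ ≡ 24 (mod 37), so λ ≡ 35.
  x = λ² - 25 - 5 = 1225 - 30 ≡ 11; y = λ·(25 - 11) - 5 ≡ 4. → (11, 4)

(11, 4)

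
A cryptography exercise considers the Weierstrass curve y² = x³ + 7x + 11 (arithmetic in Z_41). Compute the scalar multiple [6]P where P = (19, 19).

Double-and-add on 6 = (110)₂. Start with P = (19, 19) for the leading 1-bit.
double: tangent at (19, 19): λ = (3·19² + 7)/(2·19) ≡ 24/38. 38⁻¹ ≡ 27 (mod 41), so λ ≡ 24·27 ≡ 33.
  x = λ² - 19 - 19 = 1089 - 38 ≡ 26; y = λ·(19 - 26) - 19 ≡ 37. → (26, 37)
add P: (26, 37) + (19, 19). λ = (19 - 37)/(19 - 26) ≡ 23/34 mod 41. 34⁻¹ ≡ 35 (mod 41), so λ ≡ 26.
  x = λ² - 26 - 19 = 676 - 45 ≡ 16; y = λ·(26 - 16) - 37 ≡ 18. → (16, 18)
double: tangent at (16, 18): λ = (3·16² + 7)/(2·18) ≡ 37/36. 36⁻¹ ≡ 8 (mod 41), so λ ≡ 37·8 ≡ 9.
  x = λ² - 16 - 16 = 81 - 32 ≡ 8; y = λ·(16 - 8) - 18 ≡ 13. → (8, 13)

(8, 13)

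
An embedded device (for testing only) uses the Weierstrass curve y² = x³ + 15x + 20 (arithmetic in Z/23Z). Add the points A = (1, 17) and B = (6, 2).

(1, 17) + (6, 2). λ = (2 - 17)/(6 - 1) ≡ 8/5 mod 23. 5⁻¹ ≡ 14 (mod 23), so λ ≡ 20.
  x = λ² - 1 - 6 = 400 - 7 ≡ 2; y = λ·(1 - 2) - 17 ≡ 9. → (2, 9)

(2, 9)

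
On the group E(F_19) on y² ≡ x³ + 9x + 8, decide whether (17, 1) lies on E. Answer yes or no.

yes

y² = 1² ≡ 1; x³ + 9x + 8 = 5074 ≡ 1 (mod 19). 1 = 1.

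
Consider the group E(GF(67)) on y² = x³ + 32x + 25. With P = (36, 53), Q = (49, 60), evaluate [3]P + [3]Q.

First 3P:
Repeated addition: build up to 3P.
2P: tangent at (36, 53): λ = (3·36² + 32)/(2·53) ≡ 34/39. 39⁻¹ ≡ 55 (mod 67), so λ ≡ 34·55 ≡ 61.
  x = λ² - 36 - 36 = 3721 - 72 ≡ 31; y = λ·(36 - 31) - 53 ≡ 51. → (31, 51)
3P: (31, 51) + (36, 53). λ = (53 - 51)/(36 - 31) ≡ 2/5 mod 67. 5⁻¹ ≡ 27 (mod 67) since 5·27 = 135 ≡ 1, so λ ≡ 54.
  x = λ² - 31 - 36 = 2916 - 67 ≡ 35; y = λ·(31 - 35) - 51 ≡ 1. → (35, 1)
3P = (35, 1).
Next 3Q:
Repeated addition: build up to 3Q.
2Q: tangent at (49, 60): λ = (3·49² + 32)/(2·60) ≡ 66/53. 53⁻¹ ≡ 43 (mod 67) since 53·43 = 2279 ≡ 1, so λ ≡ 66·43 ≡ 24.
  x = λ² - 49 - 49 = 576 - 98 ≡ 9; y = λ·(49 - 9) - 60 ≡ 29. → (9, 29)
3Q: (9, 29) + (49, 60). λ = (60 - 29)/(49 - 9) ≡ 31/40 mod 67. 40⁻¹ ≡ 62 (mod 67) since 40·62 = 2480 ≡ 1, so λ ≡ 46.
  x = λ² - 9 - 49 = 2116 - 58 ≡ 48; y = λ·(9 - 48) - 29 ≡ 53. → (48, 53)
3Q = (48, 53).
Finally 3P + 3Q:
(35, 1) + (48, 53). λ = (53 - 1)/(48 - 35) ≡ 52/13 mod 67. 13⁻¹ ≡ 31 (mod 67), so λ ≡ 4.
  x = λ² - 35 - 48 = 16 - 83 ≡ 0; y = λ·(35 - 0) - 1 ≡ 5. → (0, 5)

(0, 5)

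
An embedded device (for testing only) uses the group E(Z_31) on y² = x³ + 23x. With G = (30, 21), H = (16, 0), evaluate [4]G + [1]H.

(20, 11)

First 4G:
Double-and-add on 4 = (100)₂. Start with G = (30, 21) for the leading 1-bit.
double: tangent at (30, 21): λ = (3·30² + 23)/(2·21) ≡ 26/11. 11⁻¹ ≡ 17 (mod 31) since 11·17 = 187 ≡ 1, so λ ≡ 26·17 ≡ 8.
  x = λ² - 30 - 30 = 64 - 60 ≡ 4; y = λ·(30 - 4) - 21 ≡ 1. → (4, 1)
double: tangent at (4, 1): λ = (3·4² + 23)/(2·1) ≡ 9/2. 2⁻¹ ≡ 16 (mod 31) since 2·16 = 32 ≡ 1, so λ ≡ 9·16 ≡ 20.
  x = λ² - 4 - 4 = 400 - 8 ≡ 20; y = λ·(4 - 20) - 1 ≡ 20. → (20, 20)
4G = (20, 20).
Finally 4G + H:
(20, 20) + (16, 0). λ = (0 - 20)/(16 - 20) ≡ 11/27 mod 31. 27⁻¹ ≡ 23 (mod 31) since 27·23 = 621 ≡ 1, so λ ≡ 5.
  x = λ² - 20 - 16 = 25 - 36 ≡ 20; y = λ·(20 - 20) - 20 ≡ 11. → (20, 11)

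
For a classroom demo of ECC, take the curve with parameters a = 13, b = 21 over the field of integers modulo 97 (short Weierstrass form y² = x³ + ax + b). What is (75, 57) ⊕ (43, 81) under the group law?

(22, 73)

(75, 57) + (43, 81). λ = (81 - 57)/(43 - 75) ≡ 24/65 mod 97. 65⁻¹ ≡ 3 (mod 97), so λ ≡ 72.
  x = λ² - 75 - 43 = 5184 - 118 ≡ 22; y = λ·(75 - 22) - 57 ≡ 73. → (22, 73)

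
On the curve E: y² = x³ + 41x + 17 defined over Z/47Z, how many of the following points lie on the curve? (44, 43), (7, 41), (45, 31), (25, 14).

(44, 43): 43² ≡ 16, rhs ≡ 8 → off.
(7, 41): 41² ≡ 36, rhs ≡ 36 → on.
(45, 31): 31² ≡ 21, rhs ≡ 21 → on.
(25, 14): 14² ≡ 8, rhs ≡ 29 → off.

2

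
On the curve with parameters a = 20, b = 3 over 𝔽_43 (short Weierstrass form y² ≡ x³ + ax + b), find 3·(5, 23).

Write Q = (5, 23).
Repeated addition: build up to 3Q.
2Q: tangent at (5, 23): λ = (3·5² + 20)/(2·23) ≡ 9/3. 3⁻¹ ≡ 29 (mod 43) since 3·29 = 87 ≡ 1, so λ ≡ 9·29 ≡ 3.
  x = λ² - 5 - 5 = 9 - 10 ≡ 42; y = λ·(5 - 42) - 23 ≡ 38. → (42, 38)
3Q: (42, 38) + (5, 23). λ = (23 - 38)/(5 - 42) ≡ 28/6 mod 43. 6⁻¹ ≡ 36 (mod 43), so λ ≡ 19.
  x = λ² - 42 - 5 = 361 - 47 ≡ 13; y = λ·(42 - 13) - 38 ≡ 40. → (13, 40)

(13, 40)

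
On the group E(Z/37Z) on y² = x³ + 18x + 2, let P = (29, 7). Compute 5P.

Double-and-add on 5 = (101)₂. Start with P = (29, 7) for the leading 1-bit.
double: tangent at (29, 7): λ = (3·29² + 18)/(2·7) ≡ 25/14. 14⁻¹ ≡ 8 (mod 37) since 14·8 = 112 ≡ 1, so λ ≡ 25·8 ≡ 15.
  x = λ² - 29 - 29 = 225 - 58 ≡ 19; y = λ·(29 - 19) - 7 ≡ 32. → (19, 32)
double: tangent at (19, 32): λ = (3·19² + 18)/(2·32) ≡ 28/27. 27⁻¹ ≡ 11 (mod 37) since 27·11 = 297 ≡ 1, so λ ≡ 28·11 ≡ 12.
  x = λ² - 19 - 19 = 144 - 38 ≡ 32; y = λ·(19 - 32) - 32 ≡ 34. → (32, 34)
add P: (32, 34) + (29, 7). λ = (7 - 34)/(29 - 32) ≡ 10/34 mod 37. 34⁻¹ ≡ 12 (mod 37), so λ ≡ 9.
  x = λ² - 32 - 29 = 81 - 61 ≡ 20; y = λ·(32 - 20) - 34 ≡ 0. → (20, 0)

(20, 0)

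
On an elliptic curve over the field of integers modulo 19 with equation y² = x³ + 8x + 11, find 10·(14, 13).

Write Q = (14, 13).
Repeated addition: build up to 10Q.
2Q: tangent at (14, 13): λ = (3·14² + 8)/(2·13) ≡ 7/7. 7⁻¹ ≡ 11 (mod 19), so λ ≡ 7·11 ≡ 1.
  x = λ² - 14 - 14 = 1 - 28 ≡ 11; y = λ·(14 - 11) - 13 ≡ 9. → (11, 9)
3Q: (11, 9) + (14, 13). λ = (13 - 9)/(14 - 11) ≡ 4/3 mod 19. 3⁻¹ ≡ 13 (mod 19), so λ ≡ 14.
  x = λ² - 11 - 14 = 196 - 25 ≡ 0; y = λ·(11 - 0) - 9 ≡ 12. → (0, 12)
4Q: (0, 12) + (14, 13). λ = (13 - 12)/(14 - 0) ≡ 1/14 mod 19. 14⁻¹ ≡ 15 (mod 19) since 14·15 = 210 ≡ 1, so λ ≡ 15.
  x = λ² - 0 - 14 = 225 - 14 ≡ 2; y = λ·(0 - 2) - 12 ≡ 15. → (2, 15)
5Q: (2, 15) + (14, 13). λ = (13 - 15)/(14 - 2) ≡ 17/12 mod 19. 12⁻¹ ≡ 8 (mod 19), so λ ≡ 3.
  x = λ² - 2 - 14 = 9 - 16 ≡ 12; y = λ·(2 - 12) - 15 ≡ 12. → (12, 12)
6Q: (12, 12) + (14, 13). λ = (13 - 12)/(14 - 12) ≡ 1/2 mod 19. 2⁻¹ ≡ 10 (mod 19), so λ ≡ 10.
  x = λ² - 12 - 14 = 100 - 26 ≡ 17; y = λ·(12 - 17) - 12 ≡ 14. → (17, 14)
7Q: (17, 14) + (14, 13). λ = (13 - 14)/(14 - 17) ≡ 18/16 mod 19. 16⁻¹ ≡ 6 (mod 19), so λ ≡ 13.
  x = λ² - 17 - 14 = 169 - 31 ≡ 5; y = λ·(17 - 5) - 14 ≡ 9. → (5, 9)
8Q: (5, 9) + (14, 13). λ = (13 - 9)/(14 - 5) ≡ 4/9 mod 19. 9⁻¹ ≡ 17 (mod 19), so λ ≡ 11.
  x = λ² - 5 - 14 = 121 - 19 ≡ 7; y = λ·(5 - 7) - 9 ≡ 7. → (7, 7)
9Q: (7, 7) + (14, 13). λ = (13 - 7)/(14 - 7) ≡ 6/7 mod 19. 7⁻¹ ≡ 11 (mod 19) since 7·11 = 77 ≡ 1, so λ ≡ 9.
  x = λ² - 7 - 14 = 81 - 21 ≡ 3; y = λ·(7 - 3) - 7 ≡ 10. → (3, 10)
10Q: (3, 10) + (14, 13). λ = (13 - 10)/(14 - 3) ≡ 3/11 mod 19. 11⁻¹ ≡ 7 (mod 19), so λ ≡ 2.
  x = λ² - 3 - 14 = 4 - 17 ≡ 6; y = λ·(3 - 6) - 10 ≡ 3. → (6, 3)

(6, 3)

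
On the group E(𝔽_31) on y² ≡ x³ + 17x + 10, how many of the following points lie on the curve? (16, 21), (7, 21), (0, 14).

3

(16, 21): 21² ≡ 7, rhs ≡ 7 → on.
(7, 21): 21² ≡ 7, rhs ≡ 7 → on.
(0, 14): 14² ≡ 10, rhs ≡ 10 → on.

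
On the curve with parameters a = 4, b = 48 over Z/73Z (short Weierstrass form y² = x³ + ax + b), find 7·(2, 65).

(36, 36)

Write G = (2, 65).
Repeated addition: build up to 7G.
2G: tangent at (2, 65): λ = (3·2² + 4)/(2·65) ≡ 16/57. 57⁻¹ ≡ 41 (mod 73) since 57·41 = 2337 ≡ 1, so λ ≡ 16·41 ≡ 72.
  x = λ² - 2 - 2 = 5184 - 4 ≡ 70; y = λ·(2 - 70) - 65 ≡ 3. → (70, 3)
3G: (70, 3) + (2, 65). λ = (65 - 3)/(2 - 70) ≡ 62/5 mod 73. 5⁻¹ ≡ 44 (mod 73) since 5·44 = 220 ≡ 1, so λ ≡ 27.
  x = λ² - 70 - 2 = 729 - 72 ≡ 0; y = λ·(70 - 0) - 3 ≡ 62. → (0, 62)
4G: (0, 62) + (2, 65). λ = (65 - 62)/(2 - 0) ≡ 3/2 mod 73. 2⁻¹ ≡ 37 (mod 73), so λ ≡ 38.
  x = λ² - 0 - 2 = 1444 - 2 ≡ 55; y = λ·(0 - 55) - 62 ≡ 38. → (55, 38)
5G: (55, 38) + (2, 65). λ = (65 - 38)/(2 - 55) ≡ 27/20 mod 73. 20⁻¹ ≡ 11 (mod 73) since 20·11 = 220 ≡ 1, so λ ≡ 5.
  x = λ² - 55 - 2 = 25 - 57 ≡ 41; y = λ·(55 - 41) - 38 ≡ 32. → (41, 32)
6G: (41, 32) + (2, 65). λ = (65 - 32)/(2 - 41) ≡ 33/34 mod 73. 34⁻¹ ≡ 58 (mod 73), so λ ≡ 16.
  x = λ² - 41 - 2 = 256 - 43 ≡ 67; y = λ·(41 - 67) - 32 ≡ 63. → (67, 63)
7G: (67, 63) + (2, 65). λ = (65 - 63)/(2 - 67) ≡ 2/8 mod 73. 8⁻¹ ≡ 64 (mod 73), so λ ≡ 55.
  x = λ² - 67 - 2 = 3025 - 69 ≡ 36; y = λ·(67 - 36) - 63 ≡ 36. → (36, 36)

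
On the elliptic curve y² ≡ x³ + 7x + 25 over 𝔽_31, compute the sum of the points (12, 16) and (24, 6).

(0, 5)

(12, 16) + (24, 6). λ = (6 - 16)/(24 - 12) ≡ 21/12 mod 31. 12⁻¹ ≡ 13 (mod 31) since 12·13 = 156 ≡ 1, so λ ≡ 25.
  x = λ² - 12 - 24 = 625 - 36 ≡ 0; y = λ·(12 - 0) - 16 ≡ 5. → (0, 5)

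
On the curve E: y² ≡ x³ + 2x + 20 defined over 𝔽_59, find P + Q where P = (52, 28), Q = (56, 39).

(36, 16)

(52, 28) + (56, 39). λ = (39 - 28)/(56 - 52) ≡ 11/4 mod 59. 4⁻¹ ≡ 15 (mod 59), so λ ≡ 47.
  x = λ² - 52 - 56 = 2209 - 108 ≡ 36; y = λ·(52 - 36) - 28 ≡ 16. → (36, 16)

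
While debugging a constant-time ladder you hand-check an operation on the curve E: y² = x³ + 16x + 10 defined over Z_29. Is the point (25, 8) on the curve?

y² = 8² ≡ 6; x³ + 16x + 10 = 16035 ≡ 27 (mod 29). 6 ≠ 27.

no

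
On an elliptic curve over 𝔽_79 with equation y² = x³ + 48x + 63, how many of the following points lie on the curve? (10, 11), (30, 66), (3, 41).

1

(10, 11): 11² ≡ 42, rhs ≡ 42 → on.
(30, 66): 66² ≡ 11, rhs ≡ 63 → off.
(3, 41): 41² ≡ 22, rhs ≡ 76 → off.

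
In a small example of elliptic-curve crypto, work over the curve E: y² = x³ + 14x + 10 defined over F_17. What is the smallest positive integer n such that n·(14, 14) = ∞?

2P: tangent at (14, 14): λ = (3·14² + 14)/(2·14) ≡ 7/11. 11⁻¹ ≡ 14 (mod 17), so λ ≡ 7·14 ≡ 13.
  x = λ² - 14 - 14 = 169 - 28 ≡ 5; y = λ·(14 - 5) - 14 ≡ 1. → (5, 1)
3P: (5, 1) + (14, 14). λ = (14 - 1)/(14 - 5) ≡ 13/9 mod 17. 9⁻¹ ≡ 2 (mod 17), so λ ≡ 9.
  x = λ² - 5 - 14 = 81 - 19 ≡ 11; y = λ·(5 - 11) - 1 ≡ 13. → (11, 13)
4P: (11, 13) + (14, 14). λ = (14 - 13)/(14 - 11) ≡ 1/3 mod 17. 3⁻¹ ≡ 6 (mod 17), so λ ≡ 6.
  x = λ² - 11 - 14 = 36 - 25 ≡ 11; y = λ·(11 - 11) - 13 ≡ 4. → (11, 4)
5P: (11, 4) + (14, 14). λ = (14 - 4)/(14 - 11) ≡ 10/3 mod 17. 3⁻¹ ≡ 6 (mod 17) since 3·6 = 18 ≡ 1, so λ ≡ 9.
  x = λ² - 11 - 14 = 81 - 25 ≡ 5; y = λ·(11 - 5) - 4 ≡ 16. → (5, 16)
6P: (5, 16) + (14, 14). λ = (14 - 16)/(14 - 5) ≡ 15/9 mod 17. 9⁻¹ ≡ 2 (mod 17), so λ ≡ 13.
  x = λ² - 5 - 14 = 169 - 19 ≡ 14; y = λ·(5 - 14) - 16 ≡ 3. → (14, 3)
7P: (14, 3) + (14, 14): same x and y₁ ≡ -y₂, so the sum is ∞.
7P = ∞, so the order is 7.

7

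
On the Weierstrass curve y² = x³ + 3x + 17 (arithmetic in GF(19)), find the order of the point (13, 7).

2P: tangent at (13, 7): λ = (3·13² + 3)/(2·7) ≡ 16/14. 14⁻¹ ≡ 15 (mod 19) since 14·15 = 210 ≡ 1, so λ ≡ 16·15 ≡ 12.
  x = λ² - 13 - 13 = 144 - 26 ≡ 4; y = λ·(13 - 4) - 7 ≡ 6. → (4, 6)
3P: (4, 6) + (13, 7). λ = (7 - 6)/(13 - 4) ≡ 1/9 mod 19. 9⁻¹ ≡ 17 (mod 19) since 9·17 = 153 ≡ 1, so λ ≡ 17.
  x = λ² - 4 - 13 = 289 - 17 ≡ 6; y = λ·(4 - 6) - 6 ≡ 17. → (6, 17)
4P: (6, 17) + (13, 7). λ = (7 - 17)/(13 - 6) ≡ 9/7 mod 19. 7⁻¹ ≡ 11 (mod 19), so λ ≡ 4.
  x = λ² - 6 - 13 = 16 - 19 ≡ 16; y = λ·(6 - 16) - 17 ≡ 0. → (16, 0)
5P: (16, 0) + (13, 7). λ = (7 - 0)/(13 - 16) ≡ 7/16 mod 19. 16⁻¹ ≡ 6 (mod 19), so λ ≡ 4.
  x = λ² - 16 - 13 = 16 - 29 ≡ 6; y = λ·(16 - 6) - 0 ≡ 2. → (6, 2)
6P: (6, 2) + (13, 7). λ = (7 - 2)/(13 - 6) ≡ 5/7 mod 19. 7⁻¹ ≡ 11 (mod 19) since 7·11 = 77 ≡ 1, so λ ≡ 17.
  x = λ² - 6 - 13 = 289 - 19 ≡ 4; y = λ·(6 - 4) - 2 ≡ 13. → (4, 13)
7P: (4, 13) + (13, 7). λ = (7 - 13)/(13 - 4) ≡ 13/9 mod 19. 9⁻¹ ≡ 17 (mod 19) since 9·17 = 153 ≡ 1, so λ ≡ 12.
  x = λ² - 4 - 13 = 144 - 17 ≡ 13; y = λ·(4 - 13) - 13 ≡ 12. → (13, 12)
8P: (13, 12) + (13, 7): same x and y₁ ≡ -y₂, so the sum is the point at infinity.
8P = the point at infinity, so the order is 8.

8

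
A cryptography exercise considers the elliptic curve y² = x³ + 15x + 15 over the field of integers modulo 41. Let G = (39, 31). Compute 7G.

Repeated addition: build up to 7G.
2G: tangent at (39, 31): λ = (3·39² + 15)/(2·31) ≡ 27/21. 21⁻¹ ≡ 2 (mod 41) since 21·2 = 42 ≡ 1, so λ ≡ 27·2 ≡ 13.
  x = λ² - 39 - 39 = 169 - 78 ≡ 9; y = λ·(39 - 9) - 31 ≡ 31. → (9, 31)
3G: (9, 31) + (39, 31). λ = (31 - 31)/(39 - 9) ≡ 0/30 mod 41. 30⁻¹ ≡ 26 (mod 41) since 30·26 = 780 ≡ 1, so λ ≡ 0.
  x = λ² - 9 - 39 = 0 - 48 ≡ 34; y = λ·(9 - 34) - 31 ≡ 10. → (34, 10)
4G: (34, 10) + (39, 31). λ = (31 - 10)/(39 - 34) ≡ 21/5 mod 41. 5⁻¹ ≡ 33 (mod 41), so λ ≡ 37.
  x = λ² - 34 - 39 = 1369 - 73 ≡ 25; y = λ·(34 - 25) - 10 ≡ 36. → (25, 36)
5G: (25, 36) + (39, 31). λ = (31 - 36)/(39 - 25) ≡ 36/14 mod 41. 14⁻¹ ≡ 3 (mod 41) since 14·3 = 42 ≡ 1, so λ ≡ 26.
  x = λ² - 25 - 39 = 676 - 64 ≡ 38; y = λ·(25 - 38) - 36 ≡ 36. → (38, 36)
6G: (38, 36) + (39, 31). λ = (31 - 36)/(39 - 38) ≡ 36/1 mod 41. 1⁻¹ ≡ 1 (mod 41) since 1·1 = 1 ≡ 1, so λ ≡ 36.
  x = λ² - 38 - 39 = 1296 - 77 ≡ 30; y = λ·(38 - 30) - 36 ≡ 6. → (30, 6)
7G: (30, 6) + (39, 31). λ = (31 - 6)/(39 - 30) ≡ 25/9 mod 41. 9⁻¹ ≡ 32 (mod 41), so λ ≡ 21.
  x = λ² - 30 - 39 = 441 - 69 ≡ 3; y = λ·(30 - 3) - 6 ≡ 28. → (3, 28)

(3, 28)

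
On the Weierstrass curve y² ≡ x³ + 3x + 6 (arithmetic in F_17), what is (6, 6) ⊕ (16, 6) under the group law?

(12, 11)

(6, 6) + (16, 6). λ = (6 - 6)/(16 - 6) ≡ 0/10 mod 17. 10⁻¹ ≡ 12 (mod 17) since 10·12 = 120 ≡ 1, so λ ≡ 0.
  x = λ² - 6 - 16 = 0 - 22 ≡ 12; y = λ·(6 - 12) - 6 ≡ 11. → (12, 11)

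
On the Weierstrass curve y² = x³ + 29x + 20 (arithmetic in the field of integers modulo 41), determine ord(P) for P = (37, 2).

2P: tangent at (37, 2): λ = (3·37² + 29)/(2·2) ≡ 36/4. 4⁻¹ ≡ 31 (mod 41), so λ ≡ 36·31 ≡ 9.
  x = λ² - 37 - 37 = 81 - 74 ≡ 7; y = λ·(37 - 7) - 2 ≡ 22. → (7, 22)
3P: (7, 22) + (37, 2). λ = (2 - 22)/(37 - 7) ≡ 21/30 mod 41. 30⁻¹ ≡ 26 (mod 41), so λ ≡ 13.
  x = λ² - 7 - 37 = 169 - 44 ≡ 2; y = λ·(7 - 2) - 22 ≡ 2. → (2, 2)
4P: (2, 2) + (37, 2). λ = (2 - 2)/(37 - 2) ≡ 0/35 mod 41. 35⁻¹ ≡ 34 (mod 41), so λ ≡ 0.
  x = λ² - 2 - 37 = 0 - 39 ≡ 2; y = λ·(2 - 2) - 2 ≡ 39. → (2, 39)
5P: (2, 39) + (37, 2). λ = (2 - 39)/(37 - 2) ≡ 4/35 mod 41. 35⁻¹ ≡ 34 (mod 41) since 35·34 = 1190 ≡ 1, so λ ≡ 13.
  x = λ² - 2 - 37 = 169 - 39 ≡ 7; y = λ·(2 - 7) - 39 ≡ 19. → (7, 19)
6P: (7, 19) + (37, 2). λ = (2 - 19)/(37 - 7) ≡ 24/30 mod 41. 30⁻¹ ≡ 26 (mod 41), so λ ≡ 9.
  x = λ² - 7 - 37 = 81 - 44 ≡ 37; y = λ·(7 - 37) - 19 ≡ 39. → (37, 39)
7P: (37, 39) + (37, 2): same x and y₁ ≡ -y₂, so the sum is the point at infinity.
7P = the point at infinity, so the order is 7.

7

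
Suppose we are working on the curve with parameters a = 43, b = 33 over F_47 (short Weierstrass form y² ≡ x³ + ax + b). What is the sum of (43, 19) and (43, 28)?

O

The two points share x = 43 and their y-coordinates satisfy 19 + 28 ≡ 0 (mod 47), so they are inverses. Their sum is O.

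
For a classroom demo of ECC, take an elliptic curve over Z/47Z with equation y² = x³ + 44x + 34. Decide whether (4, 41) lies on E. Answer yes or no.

y² = 41² ≡ 36; x³ + 44x + 34 = 274 ≡ 39 (mod 47). 36 ≠ 39.

no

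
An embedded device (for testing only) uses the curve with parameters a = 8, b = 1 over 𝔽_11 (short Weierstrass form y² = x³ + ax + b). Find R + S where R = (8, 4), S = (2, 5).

(8, 4) + (2, 5). λ = (5 - 4)/(2 - 8) ≡ 1/5 mod 11. 5⁻¹ ≡ 9 (mod 11) since 5·9 = 45 ≡ 1, so λ ≡ 9.
  x = λ² - 8 - 2 = 81 - 10 ≡ 5; y = λ·(8 - 5) - 4 ≡ 1. → (5, 1)

(5, 1)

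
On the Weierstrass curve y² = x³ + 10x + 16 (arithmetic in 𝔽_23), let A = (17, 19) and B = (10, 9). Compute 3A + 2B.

(12, 22)

First 3A:
Repeated addition: build up to 3A.
2A: tangent at (17, 19): λ = (3·17² + 10)/(2·19) ≡ 3/15. 15⁻¹ ≡ 20 (mod 23), so λ ≡ 3·20 ≡ 14.
  x = λ² - 17 - 17 = 196 - 34 ≡ 1; y = λ·(17 - 1) - 19 ≡ 21. → (1, 21)
3A: (1, 21) + (17, 19). λ = (19 - 21)/(17 - 1) ≡ 21/16 mod 23. 16⁻¹ ≡ 13 (mod 23), so λ ≡ 20.
  x = λ² - 1 - 17 = 400 - 18 ≡ 14; y = λ·(1 - 14) - 21 ≡ 18. → (14, 18)
3A = (14, 18).
Next 2B:
Repeated addition: build up to 2B.
2B: tangent at (10, 9): λ = (3·10² + 10)/(2·9) ≡ 11/18. 18⁻¹ ≡ 9 (mod 23), so λ ≡ 11·9 ≡ 7.
  x = λ² - 10 - 10 = 49 - 20 ≡ 6; y = λ·(10 - 6) - 9 ≡ 19. → (6, 19)
2B = (6, 19).
Finally 3A + 2B:
(14, 18) + (6, 19). λ = (19 - 18)/(6 - 14) ≡ 1/15 mod 23. 15⁻¹ ≡ 20 (mod 23) since 15·20 = 300 ≡ 1, so λ ≡ 20.
  x = λ² - 14 - 6 = 400 - 20 ≡ 12; y = λ·(14 - 12) - 18 ≡ 22. → (12, 22)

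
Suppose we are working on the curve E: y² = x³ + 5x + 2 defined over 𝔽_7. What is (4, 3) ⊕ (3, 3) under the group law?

(4, 3) + (3, 3). λ = (3 - 3)/(3 - 4) ≡ 0/6 mod 7. 6⁻¹ ≡ 6 (mod 7), so λ ≡ 0.
  x = λ² - 4 - 3 = 0 - 7 ≡ 0; y = λ·(4 - 0) - 3 ≡ 4. → (0, 4)

(0, 4)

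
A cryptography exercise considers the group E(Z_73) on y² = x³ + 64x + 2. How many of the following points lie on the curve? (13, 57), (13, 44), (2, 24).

2

(13, 57): 57² ≡ 37, rhs ≡ 38 → off.
(13, 44): 44² ≡ 38, rhs ≡ 38 → on.
(2, 24): 24² ≡ 65, rhs ≡ 65 → on.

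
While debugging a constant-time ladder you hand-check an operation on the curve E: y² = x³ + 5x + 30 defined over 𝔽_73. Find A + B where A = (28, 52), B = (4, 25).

(32, 53)

(28, 52) + (4, 25). λ = (25 - 52)/(4 - 28) ≡ 46/49 mod 73. 49⁻¹ ≡ 3 (mod 73) since 49·3 = 147 ≡ 1, so λ ≡ 65.
  x = λ² - 28 - 4 = 4225 - 32 ≡ 32; y = λ·(28 - 32) - 52 ≡ 53. → (32, 53)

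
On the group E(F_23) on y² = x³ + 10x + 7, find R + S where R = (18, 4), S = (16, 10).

(18, 4) + (16, 10). λ = (10 - 4)/(16 - 18) ≡ 6/21 mod 23. 21⁻¹ ≡ 11 (mod 23), so λ ≡ 20.
  x = λ² - 18 - 16 = 400 - 34 ≡ 21; y = λ·(18 - 21) - 4 ≡ 5. → (21, 5)

(21, 5)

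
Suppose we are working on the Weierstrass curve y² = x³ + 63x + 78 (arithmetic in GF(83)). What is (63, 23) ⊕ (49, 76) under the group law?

(1, 15)

(63, 23) + (49, 76). λ = (76 - 23)/(49 - 63) ≡ 53/69 mod 83. 69⁻¹ ≡ 77 (mod 83) since 69·77 = 5313 ≡ 1, so λ ≡ 14.
  x = λ² - 63 - 49 = 196 - 112 ≡ 1; y = λ·(63 - 1) - 23 ≡ 15. → (1, 15)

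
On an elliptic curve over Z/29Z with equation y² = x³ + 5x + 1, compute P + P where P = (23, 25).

(28, 13)

tangent at (23, 25): λ = (3·23² + 5)/(2·25) ≡ 26/21. 21⁻¹ ≡ 18 (mod 29), so λ ≡ 26·18 ≡ 4.
  x = λ² - 23 - 23 = 16 - 46 ≡ 28; y = λ·(23 - 28) - 25 ≡ 13. → (28, 13)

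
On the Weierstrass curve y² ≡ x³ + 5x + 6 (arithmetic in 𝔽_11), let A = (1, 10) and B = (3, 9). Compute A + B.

(10, 0)

(1, 10) + (3, 9). λ = (9 - 10)/(3 - 1) ≡ 10/2 mod 11. 2⁻¹ ≡ 6 (mod 11), so λ ≡ 5.
  x = λ² - 1 - 3 = 25 - 4 ≡ 10; y = λ·(1 - 10) - 10 ≡ 0. → (10, 0)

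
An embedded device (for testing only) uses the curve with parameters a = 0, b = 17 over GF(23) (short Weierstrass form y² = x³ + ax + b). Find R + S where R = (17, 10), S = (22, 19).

(13, 11)

(17, 10) + (22, 19). λ = (19 - 10)/(22 - 17) ≡ 9/5 mod 23. 5⁻¹ ≡ 14 (mod 23), so λ ≡ 11.
  x = λ² - 17 - 22 = 121 - 39 ≡ 13; y = λ·(17 - 13) - 10 ≡ 11. → (13, 11)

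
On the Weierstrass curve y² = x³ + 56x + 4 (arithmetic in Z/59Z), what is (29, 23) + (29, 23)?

(46, 41)

tangent at (29, 23): λ = (3·29² + 56)/(2·23) ≡ 42/46. 46⁻¹ ≡ 9 (mod 59), so λ ≡ 42·9 ≡ 24.
  x = λ² - 29 - 29 = 576 - 58 ≡ 46; y = λ·(29 - 46) - 23 ≡ 41. → (46, 41)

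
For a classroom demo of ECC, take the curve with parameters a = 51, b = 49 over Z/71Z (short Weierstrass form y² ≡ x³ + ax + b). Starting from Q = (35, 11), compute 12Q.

(55, 6)

Double-and-add on 12 = (1100)₂. Start with Q = (35, 11) for the leading 1-bit.
double: tangent at (35, 11): λ = (3·35² + 51)/(2·11) ≡ 34/22. 22⁻¹ ≡ 42 (mod 71) since 22·42 = 924 ≡ 1, so λ ≡ 34·42 ≡ 8.
  x = λ² - 35 - 35 = 64 - 70 ≡ 65; y = λ·(35 - 65) - 11 ≡ 33. → (65, 33)
add Q: (65, 33) + (35, 11). λ = (11 - 33)/(35 - 65) ≡ 49/41 mod 71. 41⁻¹ ≡ 26 (mod 71), so λ ≡ 67.
  x = λ² - 65 - 35 = 4489 - 100 ≡ 58; y = λ·(65 - 58) - 33 ≡ 10. → (58, 10)
double: tangent at (58, 10): λ = (3·58² + 51)/(2·10) ≡ 61/20. 20⁻¹ ≡ 32 (mod 71), so λ ≡ 61·32 ≡ 35.
  x = λ² - 58 - 58 = 1225 - 116 ≡ 44; y = λ·(58 - 44) - 10 ≡ 54. → (44, 54)
double: tangent at (44, 54): λ = (3·44² + 51)/(2·54) ≡ 37/37. 37⁻¹ ≡ 48 (mod 71), so λ ≡ 37·48 ≡ 1.
  x = λ² - 44 - 44 = 1 - 88 ≡ 55; y = λ·(44 - 55) - 54 ≡ 6. → (55, 6)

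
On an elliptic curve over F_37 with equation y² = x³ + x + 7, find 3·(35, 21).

(16, 30)

Write P = (35, 21).
Repeated addition: build up to 3P.
2P: tangent at (35, 21): λ = (3·35² + 1)/(2·21) ≡ 13/5. 5⁻¹ ≡ 15 (mod 37), so λ ≡ 13·15 ≡ 10.
  x = λ² - 35 - 35 = 100 - 70 ≡ 30; y = λ·(35 - 30) - 21 ≡ 29. → (30, 29)
3P: (30, 29) + (35, 21). λ = (21 - 29)/(35 - 30) ≡ 29/5 mod 37. 5⁻¹ ≡ 15 (mod 37), so λ ≡ 28.
  x = λ² - 30 - 35 = 784 - 65 ≡ 16; y = λ·(30 - 16) - 29 ≡ 30. → (16, 30)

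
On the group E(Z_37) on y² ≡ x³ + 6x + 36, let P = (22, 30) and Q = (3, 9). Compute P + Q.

(22, 30) + (3, 9). λ = (9 - 30)/(3 - 22) ≡ 16/18 mod 37. 18⁻¹ ≡ 35 (mod 37), so λ ≡ 5.
  x = λ² - 22 - 3 = 25 - 25 ≡ 0; y = λ·(22 - 0) - 30 ≡ 6. → (0, 6)

(0, 6)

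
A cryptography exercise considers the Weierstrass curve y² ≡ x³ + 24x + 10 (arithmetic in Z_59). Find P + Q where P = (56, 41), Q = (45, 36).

(56, 41) + (45, 36). λ = (36 - 41)/(45 - 56) ≡ 54/48 mod 59. 48⁻¹ ≡ 16 (mod 59) since 48·16 = 768 ≡ 1, so λ ≡ 38.
  x = λ² - 56 - 45 = 1444 - 101 ≡ 45; y = λ·(56 - 45) - 41 ≡ 23. → (45, 23)

(45, 23)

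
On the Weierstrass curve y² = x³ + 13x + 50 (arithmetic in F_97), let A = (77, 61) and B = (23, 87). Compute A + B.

(77, 61) + (23, 87). λ = (87 - 61)/(23 - 77) ≡ 26/43 mod 97. 43⁻¹ ≡ 88 (mod 97) since 43·88 = 3784 ≡ 1, so λ ≡ 57.
  x = λ² - 77 - 23 = 3249 - 100 ≡ 45; y = λ·(77 - 45) - 61 ≡ 17. → (45, 17)

(45, 17)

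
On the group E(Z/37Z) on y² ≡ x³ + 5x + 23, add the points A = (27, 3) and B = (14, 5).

(27, 3) + (14, 5). λ = (5 - 3)/(14 - 27) ≡ 2/24 mod 37. 24⁻¹ ≡ 17 (mod 37) since 24·17 = 408 ≡ 1, so λ ≡ 34.
  x = λ² - 27 - 14 = 1156 - 41 ≡ 5; y = λ·(27 - 5) - 3 ≡ 5. → (5, 5)

(5, 5)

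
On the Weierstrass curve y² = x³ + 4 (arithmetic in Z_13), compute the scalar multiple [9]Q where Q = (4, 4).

(7, 3)

Double-and-add on 9 = (1001)₂. Start with Q = (4, 4) for the leading 1-bit.
double: tangent at (4, 4): λ = (3·4² + 0)/(2·4) ≡ 9/8. 8⁻¹ ≡ 5 (mod 13), so λ ≡ 9·5 ≡ 6.
  x = λ² - 4 - 4 = 36 - 8 ≡ 2; y = λ·(4 - 2) - 4 ≡ 8. → (2, 8)
double: tangent at (2, 8): λ = (3·2² + 0)/(2·8) ≡ 12/3. 3⁻¹ ≡ 9 (mod 13) since 3·9 = 27 ≡ 1, so λ ≡ 12·9 ≡ 4.
  x = λ² - 2 - 2 = 16 - 4 ≡ 12; y = λ·(2 - 12) - 8 ≡ 4. → (12, 4)
double: tangent at (12, 4): λ = (3·12² + 0)/(2·4) ≡ 3/8. 8⁻¹ ≡ 5 (mod 13), so λ ≡ 3·5 ≡ 2.
  x = λ² - 12 - 12 = 4 - 24 ≡ 6; y = λ·(12 - 6) - 4 ≡ 8. → (6, 8)
add Q: (6, 8) + (4, 4). λ = (4 - 8)/(4 - 6) ≡ 9/11 mod 13. 11⁻¹ ≡ 6 (mod 13), so λ ≡ 2.
  x = λ² - 6 - 4 = 4 - 10 ≡ 7; y = λ·(6 - 7) - 8 ≡ 3. → (7, 3)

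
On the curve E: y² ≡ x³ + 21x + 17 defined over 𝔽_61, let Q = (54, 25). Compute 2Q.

tangent at (54, 25): λ = (3·54² + 21)/(2·25) ≡ 46/50. 50⁻¹ ≡ 11 (mod 61) since 50·11 = 550 ≡ 1, so λ ≡ 46·11 ≡ 18.
  x = λ² - 54 - 54 = 324 - 108 ≡ 33; y = λ·(54 - 33) - 25 ≡ 48. → (33, 48)

(33, 48)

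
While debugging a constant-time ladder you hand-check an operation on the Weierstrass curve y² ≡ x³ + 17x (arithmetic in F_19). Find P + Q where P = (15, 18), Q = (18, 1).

(15, 18) + (18, 1). λ = (1 - 18)/(18 - 15) ≡ 2/3 mod 19. 3⁻¹ ≡ 13 (mod 19) since 3·13 = 39 ≡ 1, so λ ≡ 7.
  x = λ² - 15 - 18 = 49 - 33 ≡ 16; y = λ·(15 - 16) - 18 ≡ 13. → (16, 13)

(16, 13)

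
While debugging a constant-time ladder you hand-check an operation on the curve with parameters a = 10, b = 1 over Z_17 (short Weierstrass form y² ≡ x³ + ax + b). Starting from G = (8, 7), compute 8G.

(10, 8)

Double-and-add on 8 = (1000)₂. Start with G = (8, 7) for the leading 1-bit.
double: tangent at (8, 7): λ = (3·8² + 10)/(2·7) ≡ 15/14. 14⁻¹ ≡ 11 (mod 17), so λ ≡ 15·11 ≡ 12.
  x = λ² - 8 - 8 = 144 - 16 ≡ 9; y = λ·(8 - 9) - 7 ≡ 15. → (9, 15)
double: tangent at (9, 15): λ = (3·9² + 10)/(2·15) ≡ 15/13. 13⁻¹ ≡ 4 (mod 17), so λ ≡ 15·4 ≡ 9.
  x = λ² - 9 - 9 = 81 - 18 ≡ 12; y = λ·(9 - 12) - 15 ≡ 9. → (12, 9)
double: tangent at (12, 9): λ = (3·12² + 10)/(2·9) ≡ 0/1. 1⁻¹ ≡ 1 (mod 17) since 1·1 = 1 ≡ 1, so λ ≡ 0·1 ≡ 0.
  x = λ² - 12 - 12 = 0 - 24 ≡ 10; y = λ·(12 - 10) - 9 ≡ 8. → (10, 8)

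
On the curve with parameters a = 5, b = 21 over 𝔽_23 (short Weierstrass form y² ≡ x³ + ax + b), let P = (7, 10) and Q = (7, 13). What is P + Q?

The two points share x = 7 and their y-coordinates satisfy 10 + 13 ≡ 0 (mod 23), so they are inverses. Their sum is the point at infinity.

O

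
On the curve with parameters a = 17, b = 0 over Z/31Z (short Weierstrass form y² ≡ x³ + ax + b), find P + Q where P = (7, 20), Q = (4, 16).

(7, 20) + (4, 16). λ = (16 - 20)/(4 - 7) ≡ 27/28 mod 31. 28⁻¹ ≡ 10 (mod 31) since 28·10 = 280 ≡ 1, so λ ≡ 22.
  x = λ² - 7 - 4 = 484 - 11 ≡ 8; y = λ·(7 - 8) - 20 ≡ 20. → (8, 20)

(8, 20)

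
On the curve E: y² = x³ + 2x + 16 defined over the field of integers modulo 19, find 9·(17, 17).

(17, 2)

Write G = (17, 17).
Double-and-add on 9 = (1001)₂. Start with G = (17, 17) for the leading 1-bit.
double: tangent at (17, 17): λ = (3·17² + 2)/(2·17) ≡ 14/15. 15⁻¹ ≡ 14 (mod 19) since 15·14 = 210 ≡ 1, so λ ≡ 14·14 ≡ 6.
  x = λ² - 17 - 17 = 36 - 34 ≡ 2; y = λ·(17 - 2) - 17 ≡ 16. → (2, 16)
double: tangent at (2, 16): λ = (3·2² + 2)/(2·16) ≡ 14/13. 13⁻¹ ≡ 3 (mod 19), so λ ≡ 14·3 ≡ 4.
  x = λ² - 2 - 2 = 16 - 4 ≡ 12; y = λ·(2 - 12) - 16 ≡ 1. → (12, 1)
double: tangent at (12, 1): λ = (3·12² + 2)/(2·1) ≡ 16/2. 2⁻¹ ≡ 10 (mod 19), so λ ≡ 16·10 ≡ 8.
  x = λ² - 12 - 12 = 64 - 24 ≡ 2; y = λ·(12 - 2) - 1 ≡ 3. → (2, 3)
add G: (2, 3) + (17, 17). λ = (17 - 3)/(17 - 2) ≡ 14/15 mod 19. 15⁻¹ ≡ 14 (mod 19), so λ ≡ 6.
  x = λ² - 2 - 17 = 36 - 19 ≡ 17; y = λ·(2 - 17) - 3 ≡ 2. → (17, 2)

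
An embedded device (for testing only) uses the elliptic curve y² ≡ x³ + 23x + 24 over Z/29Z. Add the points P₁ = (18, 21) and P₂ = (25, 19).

(21, 13)

(18, 21) + (25, 19). λ = (19 - 21)/(25 - 18) ≡ 27/7 mod 29. 7⁻¹ ≡ 25 (mod 29), so λ ≡ 8.
  x = λ² - 18 - 25 = 64 - 43 ≡ 21; y = λ·(18 - 21) - 21 ≡ 13. → (21, 13)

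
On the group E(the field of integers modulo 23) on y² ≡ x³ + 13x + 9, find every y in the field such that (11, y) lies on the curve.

none

x³ + 13x + 9 = 1483 ≡ 11 (mod 23).
11 is a non-residue mod 23; no y exists.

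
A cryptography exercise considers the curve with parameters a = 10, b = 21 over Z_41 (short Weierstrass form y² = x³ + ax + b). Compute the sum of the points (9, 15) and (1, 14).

(15, 15)

(9, 15) + (1, 14). λ = (14 - 15)/(1 - 9) ≡ 40/33 mod 41. 33⁻¹ ≡ 5 (mod 41), so λ ≡ 36.
  x = λ² - 9 - 1 = 1296 - 10 ≡ 15; y = λ·(9 - 15) - 15 ≡ 15. → (15, 15)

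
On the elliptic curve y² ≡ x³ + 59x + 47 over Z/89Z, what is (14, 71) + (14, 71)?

(12, 76)

tangent at (14, 71): λ = (3·14² + 59)/(2·71) ≡ 24/53. 53⁻¹ ≡ 42 (mod 89), so λ ≡ 24·42 ≡ 29.
  x = λ² - 14 - 14 = 841 - 28 ≡ 12; y = λ·(14 - 12) - 71 ≡ 76. → (12, 76)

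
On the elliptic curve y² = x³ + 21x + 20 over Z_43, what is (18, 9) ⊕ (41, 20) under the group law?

(33, 10)

(18, 9) + (41, 20). λ = (20 - 9)/(41 - 18) ≡ 11/23 mod 43. 23⁻¹ ≡ 15 (mod 43), so λ ≡ 36.
  x = λ² - 18 - 41 = 1296 - 59 ≡ 33; y = λ·(18 - 33) - 9 ≡ 10. → (33, 10)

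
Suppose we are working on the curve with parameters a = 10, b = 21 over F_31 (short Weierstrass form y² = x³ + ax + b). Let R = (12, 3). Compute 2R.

(26, 30)

tangent at (12, 3): λ = (3·12² + 10)/(2·3) ≡ 8/6. 6⁻¹ ≡ 26 (mod 31), so λ ≡ 8·26 ≡ 22.
  x = λ² - 12 - 12 = 484 - 24 ≡ 26; y = λ·(12 - 26) - 3 ≡ 30. → (26, 30)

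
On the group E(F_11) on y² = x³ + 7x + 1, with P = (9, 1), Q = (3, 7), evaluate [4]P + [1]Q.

First 4P:
Repeated addition: build up to 4P.
2P: tangent at (9, 1): λ = (3·9² + 7)/(2·1) ≡ 8/2. 2⁻¹ ≡ 6 (mod 11), so λ ≡ 8·6 ≡ 4.
  x = λ² - 9 - 9 = 16 - 18 ≡ 9; y = λ·(9 - 9) - 1 ≡ 10. → (9, 10)
3P: (9, 10) + (9, 1): same x and y₁ ≡ -y₂, so the sum is ∞.
4P: ∞ + (9, 1) = (9, 1) (identity).
4P = (9, 1).
Finally 4P + Q:
(9, 1) + (3, 7). λ = (7 - 1)/(3 - 9) ≡ 6/5 mod 11. 5⁻¹ ≡ 9 (mod 11), so λ ≡ 10.
  x = λ² - 9 - 3 = 100 - 12 ≡ 0; y = λ·(9 - 0) - 1 ≡ 1. → (0, 1)

(0, 1)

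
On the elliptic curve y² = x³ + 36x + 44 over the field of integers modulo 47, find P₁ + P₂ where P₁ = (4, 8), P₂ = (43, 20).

(14, 7)

(4, 8) + (43, 20). λ = (20 - 8)/(43 - 4) ≡ 12/39 mod 47. 39⁻¹ ≡ 41 (mod 47), so λ ≡ 22.
  x = λ² - 4 - 43 = 484 - 47 ≡ 14; y = λ·(4 - 14) - 8 ≡ 7. → (14, 7)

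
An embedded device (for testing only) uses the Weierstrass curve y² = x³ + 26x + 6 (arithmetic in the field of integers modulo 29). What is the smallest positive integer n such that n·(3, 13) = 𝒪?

2P: tangent at (3, 13): λ = (3·3² + 26)/(2·13) ≡ 24/26. 26⁻¹ ≡ 19 (mod 29), so λ ≡ 24·19 ≡ 21.
  x = λ² - 3 - 3 = 441 - 6 ≡ 0; y = λ·(3 - 0) - 13 ≡ 21. → (0, 21)
3P: (0, 21) + (3, 13). λ = (13 - 21)/(3 - 0) ≡ 21/3 mod 29. 3⁻¹ ≡ 10 (mod 29), so λ ≡ 7.
  x = λ² - 0 - 3 = 49 - 3 ≡ 17; y = λ·(0 - 17) - 21 ≡ 5. → (17, 5)
4P: (17, 5) + (3, 13). λ = (13 - 5)/(3 - 17) ≡ 8/15 mod 29. 15⁻¹ ≡ 2 (mod 29), so λ ≡ 16.
  x = λ² - 17 - 3 = 256 - 20 ≡ 4; y = λ·(17 - 4) - 5 ≡ 0. → (4, 0)
5P: (4, 0) + (3, 13). λ = (13 - 0)/(3 - 4) ≡ 13/28 mod 29. 28⁻¹ ≡ 28 (mod 29), so λ ≡ 16.
  x = λ² - 4 - 3 = 256 - 7 ≡ 17; y = λ·(4 - 17) - 0 ≡ 24. → (17, 24)
6P: (17, 24) + (3, 13). λ = (13 - 24)/(3 - 17) ≡ 18/15 mod 29. 15⁻¹ ≡ 2 (mod 29) since 15·2 = 30 ≡ 1, so λ ≡ 7.
  x = λ² - 17 - 3 = 49 - 20 ≡ 0; y = λ·(17 - 0) - 24 ≡ 8. → (0, 8)
7P: (0, 8) + (3, 13). λ = (13 - 8)/(3 - 0) ≡ 5/3 mod 29. 3⁻¹ ≡ 10 (mod 29) since 3·10 = 30 ≡ 1, so λ ≡ 21.
  x = λ² - 0 - 3 = 441 - 3 ≡ 3; y = λ·(0 - 3) - 8 ≡ 16. → (3, 16)
8P: (3, 16) + (3, 13): same x and y₁ ≡ -y₂, so the sum is 𝒪.
8P = 𝒪, so the order is 8.

8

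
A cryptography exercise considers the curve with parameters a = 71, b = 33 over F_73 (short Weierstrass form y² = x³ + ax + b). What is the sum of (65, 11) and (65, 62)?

O

The two points share x = 65 and their y-coordinates satisfy 11 + 62 ≡ 0 (mod 73), so they are inverses. Their sum is O.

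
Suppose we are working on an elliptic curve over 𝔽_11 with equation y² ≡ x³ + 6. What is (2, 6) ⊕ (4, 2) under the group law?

(9, 8)

(2, 6) + (4, 2). λ = (2 - 6)/(4 - 2) ≡ 7/2 mod 11. 2⁻¹ ≡ 6 (mod 11), so λ ≡ 9.
  x = λ² - 2 - 4 = 81 - 6 ≡ 9; y = λ·(2 - 9) - 6 ≡ 8. → (9, 8)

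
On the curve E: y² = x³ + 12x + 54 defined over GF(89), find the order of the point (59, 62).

5

2P: tangent at (59, 62): λ = (3·59² + 12)/(2·62) ≡ 42/35. 35⁻¹ ≡ 28 (mod 89), so λ ≡ 42·28 ≡ 19.
  x = λ² - 59 - 59 = 361 - 118 ≡ 65; y = λ·(59 - 65) - 62 ≡ 2. → (65, 2)
3P: (65, 2) + (59, 62). λ = (62 - 2)/(59 - 65) ≡ 60/83 mod 89. 83⁻¹ ≡ 74 (mod 89), so λ ≡ 79.
  x = λ² - 65 - 59 = 6241 - 124 ≡ 65; y = λ·(65 - 65) - 2 ≡ 87. → (65, 87)
4P: (65, 87) + (59, 62). λ = (62 - 87)/(59 - 65) ≡ 64/83 mod 89. 83⁻¹ ≡ 74 (mod 89) since 83·74 = 6142 ≡ 1, so λ ≡ 19.
  x = λ² - 65 - 59 = 361 - 124 ≡ 59; y = λ·(65 - 59) - 87 ≡ 27. → (59, 27)
5P: (59, 27) + (59, 62): same x and y₁ ≡ -y₂, so the sum is O.
5P = O, so the order is 5.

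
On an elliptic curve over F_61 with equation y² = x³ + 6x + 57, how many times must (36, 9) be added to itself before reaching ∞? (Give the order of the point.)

2P: tangent at (36, 9): λ = (3·36² + 6)/(2·9) ≡ 51/18. 18⁻¹ ≡ 17 (mod 61) since 18·17 = 306 ≡ 1, so λ ≡ 51·17 ≡ 13.
  x = λ² - 36 - 36 = 169 - 72 ≡ 36; y = λ·(36 - 36) - 9 ≡ 52. → (36, 52)
3P: (36, 52) + (36, 9): same x and y₁ ≡ -y₂, so the sum is ∞.
3P = ∞, so the order is 3.

3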